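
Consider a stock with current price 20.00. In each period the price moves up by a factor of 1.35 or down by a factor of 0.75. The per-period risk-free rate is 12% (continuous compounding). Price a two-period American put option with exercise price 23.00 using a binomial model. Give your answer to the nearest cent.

Risk-neutral probability p = (e^0.12 − 0.75)/(1.35 − 0.75) = 0.3775/0.6000 = 0.6292
Terminal stock prices: S_uu = 36.45, S_ud = 20.25, S_dd = 11.25
Terminal payoffs (K − S): max(-13.45, 0) = 0, max(2.75, 0) = 2.75, max(11.75, 0) = 11.75
Node u (S = 27): continuation = e^(−0.12)·[0.6292·0.0000 + 0.3708·2.7500] = 0.9045; exercise value = 0.0000 ≤ continuation, so V_u = 0.9045
Node d (S = 15): continuation = e^(−0.12)·[0.6292·2.7500 + 0.3708·11.7500] = 5.3992; exercise value = 8.0000 > continuation, so V_d = 8.0000 (exercise)
Node 0 (S = 20): continuation = e^(−0.12)·[0.6292·0.9045 + 0.3708·8.0000] = 3.1360; exercise value = 3.0000 ≤ continuation, so V_0 = 3.1360

3.14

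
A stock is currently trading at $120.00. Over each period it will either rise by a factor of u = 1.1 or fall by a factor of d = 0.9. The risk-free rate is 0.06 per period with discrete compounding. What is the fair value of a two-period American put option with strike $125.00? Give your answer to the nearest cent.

Risk-neutral probability p = (1 + 0.06 − 0.9)/(1.1 − 0.9) = 0.1600/0.2000 = 0.8000
Terminal stock prices: S_uu = 145.2, S_ud = 118.8, S_dd = 97.2
Terminal payoffs (K − S): max(-20.2, 0) = 0, max(6.2, 0) = 6.2, max(27.8, 0) = 27.8
Node u (S = 132): continuation = 1/1.06·[0.8000·0.0000 + 0.2000·6.2000] = 1.1698; exercise value = 0.0000 ≤ continuation, so V_u = 1.1698
Node d (S = 108): continuation = 1/1.06·[0.8000·6.2000 + 0.2000·27.8000] = 9.9245; exercise value = 17.0000 > continuation, so V_d = 17.0000 (exercise)
Node 0 (S = 120): continuation = 1/1.06·[0.8000·1.1698 + 0.2000·17.0000] = 4.0904; exercise value = 5.0000 > continuation, so V_0 = 5.0000 (exercise)

$5.00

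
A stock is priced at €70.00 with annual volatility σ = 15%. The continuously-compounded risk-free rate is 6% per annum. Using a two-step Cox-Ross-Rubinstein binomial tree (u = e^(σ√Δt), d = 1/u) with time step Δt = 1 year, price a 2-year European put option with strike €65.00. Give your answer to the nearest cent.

€1.29

CRR parameters: u = e^(σ√Δt) = e^(0.15·√1) = 1.1618, d = 1/u = 0.8607
Per-period rate: rΔt = 0.06·1 = 0.06, so R = e^0.06 = 1.0618
Risk-neutral probability p = (e^0.06 − 0.8607)/(1.1618 − 0.8607) = 0.2011/0.3011 = 0.6679
Terminal stock prices: S_uu = 94.49, S_ud = 70, S_dd = 51.86
Terminal payoffs (K − S): max(-29.49, 0) = 0, max(-5, 0) = 0, max(13.14, 0) = 13.14
Node u (S = 81.33): V_u = e^(−0.06)·[0.6679·0.0000 + 0.3321·0.0000] = 0.0000
Node d (S = 60.25): V_d = e^(−0.06)·[0.6679·0.0000 + 0.3321·13.1427] = 4.1103
Node 0 (S = 70): V_0 = e^(−0.06)·[0.6679·0.0000 + 0.3321·4.1103] = 1.2854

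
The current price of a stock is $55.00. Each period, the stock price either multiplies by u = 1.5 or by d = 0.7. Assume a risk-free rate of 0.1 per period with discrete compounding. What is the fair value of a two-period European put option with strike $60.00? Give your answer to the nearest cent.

Risk-neutral probability p = (1 + 0.1 − 0.7)/(1.5 − 0.7) = 0.4000/0.8000 = 0.5000
Terminal stock prices: S_uu = 123.8, S_ud = 57.75, S_dd = 26.95
Terminal payoffs (K − S): max(-63.75, 0) = 0, max(2.25, 0) = 2.25, max(33.05, 0) = 33.05
Node u (S = 82.5): V_u = 1/1.1·[0.5000·0.0000 + 0.5000·2.2500] = 1.0227
Node d (S = 38.5): V_d = 1/1.1·[0.5000·2.2500 + 0.5000·33.0500] = 16.0455
Node 0 (S = 55): V_0 = 1/1.1·[0.5000·1.0227 + 0.5000·16.0455] = 7.7583

$7.76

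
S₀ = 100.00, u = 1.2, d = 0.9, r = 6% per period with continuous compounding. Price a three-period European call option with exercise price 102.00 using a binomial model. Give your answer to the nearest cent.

18.55

Risk-neutral probability p = (e^0.06 − 0.9)/(1.2 − 0.9) = 0.1618/0.3000 = 0.5395
Terminal stock prices: S_uuu = 172.8, S_uud = 129.6, S_udd = 97.2, S_ddd = 72.9
Terminal payoffs (S − K): max(70.8, 0) = 70.8, max(27.6, 0) = 27.6, max(-4.8, 0) = 0, max(-29.1, 0) = 0
Node uu (S = 144): V_uu = e^(−0.06)·[0.5395·70.8000 + 0.4605·27.6000] = 47.9400
Node ud (S = 108): V_ud = e^(−0.06)·[0.5395·27.6000 + 0.4605·0.0000] = 14.0219
Node dd (S = 81): V_dd = e^(−0.06)·[0.5395·0.0000 + 0.4605·0.0000] = 0.0000
Node u (S = 120): V_u = e^(−0.06)·[0.5395·47.9400 + 0.4605·14.0219] = 30.4371
Node d (S = 90): V_d = e^(−0.06)·[0.5395·14.0219 + 0.4605·0.0000] = 7.1237
Node 0 (S = 100): V_0 = e^(−0.06)·[0.5395·30.4371 + 0.4605·7.1237] = 18.5530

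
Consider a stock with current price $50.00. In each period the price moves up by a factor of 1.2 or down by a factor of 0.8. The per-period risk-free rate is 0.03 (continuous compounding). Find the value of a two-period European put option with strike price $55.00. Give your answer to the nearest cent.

Risk-neutral probability p = (e^0.03 − 0.8)/(1.2 − 0.8) = 0.2305/0.4000 = 0.5761
Terminal stock prices: S_uu = 72, S_ud = 48, S_dd = 32
Terminal payoffs (K − S): max(-17, 0) = 0, max(7, 0) = 7, max(23, 0) = 23
Node u (S = 60): V_u = e^(−0.03)·[0.5761·0.0000 + 0.4239·7.0000] = 2.8794
Node d (S = 40): V_d = e^(−0.03)·[0.5761·7.0000 + 0.4239·23.0000] = 13.3745
Node 0 (S = 50): V_0 = e^(−0.03)·[0.5761·2.8794 + 0.4239·13.3745] = 7.1113

$7.11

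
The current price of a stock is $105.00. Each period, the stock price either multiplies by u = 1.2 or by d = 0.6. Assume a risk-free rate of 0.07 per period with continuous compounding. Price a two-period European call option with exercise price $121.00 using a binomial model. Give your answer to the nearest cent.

$16.28

Risk-neutral probability p = (e^0.07 − 0.6)/(1.2 − 0.6) = 0.4725/0.6000 = 0.7875
Terminal stock prices: S_uu = 151.2, S_ud = 75.6, S_dd = 37.8
Terminal payoffs (S − K): max(30.2, 0) = 30.2, max(-45.4, 0) = 0, max(-83.2, 0) = 0
Node u (S = 126): V_u = e^(−0.07)·[0.7875·30.2000 + 0.2125·0.0000] = 22.1750
Node d (S = 63): V_d = e^(−0.07)·[0.7875·0.0000 + 0.2125·0.0000] = 0.0000
Node 0 (S = 105): V_0 = e^(−0.07)·[0.7875·22.1750 + 0.2125·0.0000] = 16.2825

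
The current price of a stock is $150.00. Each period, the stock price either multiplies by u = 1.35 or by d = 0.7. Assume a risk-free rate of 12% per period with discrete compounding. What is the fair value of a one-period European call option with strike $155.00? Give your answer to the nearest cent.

$27.40

Risk-neutral probability p = (1 + 0.12 − 0.7)/(1.35 − 0.7) = 0.4200/0.6500 = 0.6462
Terminal stock prices: S_u = 202.5, S_d = 105
Terminal payoffs (S − K): max(47.5, 0) = 47.5, max(-50, 0) = 0
Node 0 (S = 150): V_0 = 1/1.12·[0.6462·47.5000 + 0.3538·0.0000] = 27.4038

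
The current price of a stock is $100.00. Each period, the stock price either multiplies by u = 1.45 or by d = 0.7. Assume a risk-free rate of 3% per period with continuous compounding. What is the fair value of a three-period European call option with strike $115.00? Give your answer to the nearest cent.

Risk-neutral probability p = (e^0.03 − 0.7)/(1.45 − 0.7) = 0.3305/0.7500 = 0.4406
Terminal stock prices: S_uuu = 304.9, S_uud = 147.2, S_udd = 71.05, S_ddd = 34.3
Terminal payoffs (S − K): max(189.9, 0) = 189.9, max(32.17, 0) = 32.17, max(-43.95, 0) = 0, max(-80.7, 0) = 0
Node uu (S = 210.2): V_uu = e^(−0.03)·[0.4406·189.8625 + 0.5594·32.1750] = 98.6488
Node ud (S = 101.5): V_ud = e^(−0.03)·[0.4406·32.1750 + 0.5594·0.0000] = 13.7575
Node dd (S = 49): V_dd = e^(−0.03)·[0.4406·0.0000 + 0.5594·0.0000] = 0.0000
Node u (S = 145): V_u = e^(−0.03)·[0.4406·98.6488 + 0.5594·13.7575] = 49.6491
Node d (S = 70): V_d = e^(−0.03)·[0.4406·13.7575 + 0.5594·0.0000] = 5.8825
Node 0 (S = 100): V_0 = e^(−0.03)·[0.4406·49.6491 + 0.5594·5.8825] = 24.4225

$24.42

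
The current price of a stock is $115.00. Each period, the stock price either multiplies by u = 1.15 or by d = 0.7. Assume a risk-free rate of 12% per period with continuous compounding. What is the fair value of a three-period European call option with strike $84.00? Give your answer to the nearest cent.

$56.49

Risk-neutral probability p = (e^0.12 − 0.7)/(1.15 − 0.7) = 0.4275/0.4500 = 0.9500
Terminal stock prices: S_uuu = 174.9, S_uud = 106.5, S_udd = 64.8, S_ddd = 39.44
Terminal payoffs (S − K): max(90.9, 0) = 90.9, max(22.46, 0) = 22.46, max(-19.2, 0) = 0, max(-44.56, 0) = 0
Node uu (S = 152.1): V_uu = e^(−0.12)·[0.9500·90.9006 + 0.0500·22.4612] = 77.5862
Node ud (S = 92.57): V_ud = e^(−0.12)·[0.9500·22.4612 + 0.0500·0.0000] = 18.9251
Node dd (S = 56.35): V_dd = e^(−0.12)·[0.9500·0.0000 + 0.0500·0.0000] = 0.0000
Node u (S = 132.2): V_u = e^(−0.12)·[0.9500·77.5862 + 0.0500·18.9251] = 66.2110
Node d (S = 80.5): V_d = e^(−0.12)·[0.9500·18.9251 + 0.0500·0.0000] = 15.9457
Node 0 (S = 115): V_0 = e^(−0.12)·[0.9500·66.2110 + 0.0500·15.9457] = 56.4945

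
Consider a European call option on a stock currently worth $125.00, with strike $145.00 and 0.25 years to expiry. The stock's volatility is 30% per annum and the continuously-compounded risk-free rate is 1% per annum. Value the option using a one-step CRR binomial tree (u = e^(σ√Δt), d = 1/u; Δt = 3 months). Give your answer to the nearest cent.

$0.11

CRR parameters: u = e^(σ√Δt) = e^(0.3·√0.25) = 1.1618, d = 1/u = 0.8607
Per-period rate: rΔt = 0.01·0.25 = 0.0025, so R = e^0.0025 = 1.0025
Risk-neutral probability p = (e^0.0025 − 0.8607)/(1.1618 − 0.8607) = 0.1418/0.3011 = 0.4709
Terminal stock prices: S_u = 145.2, S_d = 107.6
Terminal payoffs (S − K): max(0.2293, 0) = 0.2293, max(-37.41, 0) = 0
Node 0 (S = 125): V_0 = e^(−0.0025)·[0.4709·0.2293 + 0.5291·0.0000] = 0.1077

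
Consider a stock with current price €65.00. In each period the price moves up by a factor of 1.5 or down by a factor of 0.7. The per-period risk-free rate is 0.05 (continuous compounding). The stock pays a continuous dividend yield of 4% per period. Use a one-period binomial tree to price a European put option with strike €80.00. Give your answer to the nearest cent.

Per-period risk-free factor R = e^0.05 = 1.0513; dividend-adjusted growth = e^(0.05−0.04) = 1.0101.
Risk-neutral probability p = (1.0101 − 0.7)/(1.5 − 0.7) = 0.3101/0.8000 = 0.3876
Terminal stock prices: S_u = 97.5, S_d = 45.5
Terminal payoffs (K − S): max(-17.5, 0) = 0, max(34.5, 0) = 34.5
Node 0 (S = 65): V_0 = e^(−0.05)·[0.3876·0.0000 + 0.6124·34.5000] = 20.0986

€20.10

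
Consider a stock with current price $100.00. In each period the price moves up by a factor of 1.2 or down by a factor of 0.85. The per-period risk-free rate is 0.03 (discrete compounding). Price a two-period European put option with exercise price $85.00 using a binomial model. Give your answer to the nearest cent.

$2.84

Risk-neutral probability p = (1 + 0.03 − 0.85)/(1.2 − 0.85) = 0.1800/0.3500 = 0.5143
Terminal stock prices: S_uu = 144, S_ud = 102, S_dd = 72.25
Terminal payoffs (K − S): max(-59, 0) = 0, max(-17, 0) = 0, max(12.75, 0) = 12.75
Node u (S = 120): V_u = 1/1.03·[0.5143·0.0000 + 0.4857·0.0000] = 0.0000
Node d (S = 85): V_d = 1/1.03·[0.5143·0.0000 + 0.4857·12.7500] = 6.0125
Node 0 (S = 100): V_0 = 1/1.03·[0.5143·0.0000 + 0.4857·6.0125] = 2.8353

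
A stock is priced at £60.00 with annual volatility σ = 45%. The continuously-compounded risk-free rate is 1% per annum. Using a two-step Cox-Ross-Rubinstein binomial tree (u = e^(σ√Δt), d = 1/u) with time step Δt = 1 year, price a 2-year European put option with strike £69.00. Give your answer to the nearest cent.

CRR parameters: u = e^(σ√Δt) = e^(0.45·√1) = 1.5683, d = 1/u = 0.6376
Per-period rate: rΔt = 0.01·1 = 0.01, so R = e^0.01 = 1.0101
Risk-neutral probability p = (e^0.01 − 0.6376)/(1.5683 − 0.6376) = 0.3724/0.9307 = 0.4002
Terminal stock prices: S_uu = 147.6, S_ud = 60, S_dd = 24.39
Terminal payoffs (K − S): max(-78.58, 0) = 0, max(9, 0) = 9, max(44.61, 0) = 44.61
Node u (S = 94.1): V_u = e^(−0.01)·[0.4002·0.0000 + 0.5998·9.0000] = 5.3448
Node d (S = 38.26): V_d = e^(−0.01)·[0.4002·9.0000 + 0.5998·44.6058] = 30.0557
Node 0 (S = 60): V_0 = e^(−0.01)·[0.4002·5.3448 + 0.5998·30.0557] = 19.9668

£19.97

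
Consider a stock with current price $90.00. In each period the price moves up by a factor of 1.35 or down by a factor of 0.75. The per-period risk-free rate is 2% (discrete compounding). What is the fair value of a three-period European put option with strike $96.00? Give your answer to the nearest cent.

Risk-neutral probability p = (1 + 0.02 − 0.75)/(1.35 − 0.75) = 0.2700/0.6000 = 0.4500
Terminal stock prices: S_uuu = 221.4, S_uud = 123, S_udd = 68.34, S_ddd = 37.97
Terminal payoffs (K − S): max(-125.4, 0) = 0, max(-27.02, 0) = 0, max(27.66, 0) = 27.66, max(58.03, 0) = 58.03
Node uu (S = 164): V_uu = 1/1.02·[0.4500·0.0000 + 0.5500·0.0000] = 0.0000
Node ud (S = 91.13): V_ud = 1/1.02·[0.4500·0.0000 + 0.5500·27.6562] = 14.9127
Node dd (S = 50.62): V_dd = 1/1.02·[0.4500·27.6562 + 0.5500·58.0312] = 43.4926
Node u (S = 121.5): V_u = 1/1.02·[0.4500·0.0000 + 0.5500·14.9127] = 8.0412
Node d (S = 67.5): V_d = 1/1.02·[0.4500·14.9127 + 0.5500·43.4926] = 30.0310
Node 0 (S = 90): V_0 = 1/1.02·[0.4500·8.0412 + 0.5500·30.0310] = 19.7408

$19.74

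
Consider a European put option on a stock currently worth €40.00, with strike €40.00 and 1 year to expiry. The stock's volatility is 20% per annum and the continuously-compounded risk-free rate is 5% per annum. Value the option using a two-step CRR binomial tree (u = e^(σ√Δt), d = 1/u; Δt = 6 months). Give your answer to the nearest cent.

€1.87

CRR parameters: u = e^(σ√Δt) = e^(0.2·√0.5) = 1.1519, d = 1/u = 0.8681
Per-period rate: rΔt = 0.05·0.5 = 0.025, so R = e^0.025 = 1.0253
Risk-neutral probability p = (e^0.025 − 0.8681)/(1.1519 − 0.8681) = 0.1572/0.2838 = 0.5539
Terminal stock prices: S_uu = 53.08, S_ud = 40, S_dd = 30.15
Terminal payoffs (K − S): max(-13.08, 0) = 0, max(0, 0) = 0, max(9.854, 0) = 9.854
Node u (S = 46.08): V_u = e^(−0.025)·[0.5539·0.0000 + 0.4461·0.0000] = 0.0000
Node d (S = 34.72): V_d = e^(−0.025)·[0.5539·0.0000 + 0.4461·9.8545] = 4.2875
Node 0 (S = 40): V_0 = e^(−0.025)·[0.5539·0.0000 + 0.4461·4.2875] = 1.8654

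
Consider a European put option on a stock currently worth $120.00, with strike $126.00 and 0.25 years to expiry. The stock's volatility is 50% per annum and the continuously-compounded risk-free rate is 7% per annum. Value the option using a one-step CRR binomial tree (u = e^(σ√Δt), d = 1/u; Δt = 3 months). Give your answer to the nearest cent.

$16.86

CRR parameters: u = e^(σ√Δt) = e^(0.5·√0.25) = 1.2840, d = 1/u = 0.7788
Per-period rate: rΔt = 0.07·0.25 = 0.0175, so R = e^0.0175 = 1.0177
Risk-neutral probability p = (e^0.0175 − 0.7788)/(1.2840 − 0.7788) = 0.2389/0.5052 = 0.4728
Terminal stock prices: S_u = 154.1, S_d = 93.46
Terminal payoffs (K − S): max(-28.08, 0) = 0, max(32.54, 0) = 32.54
Node 0 (S = 120): V_0 = e^(−0.0175)·[0.4728·0.0000 + 0.5272·32.5439] = 16.8606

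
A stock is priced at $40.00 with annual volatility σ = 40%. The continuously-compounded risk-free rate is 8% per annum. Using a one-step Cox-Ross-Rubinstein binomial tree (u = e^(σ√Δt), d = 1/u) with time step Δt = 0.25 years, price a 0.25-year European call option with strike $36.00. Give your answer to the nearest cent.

CRR parameters: u = e^(σ√Δt) = e^(0.4·√0.25) = 1.2214, d = 1/u = 0.8187
Per-period rate: rΔt = 0.08·0.25 = 0.02, so R = e^0.02 = 1.0202
Risk-neutral probability p = (e^0.02 − 0.8187)/(1.2214 − 0.8187) = 0.2015/0.4027 = 0.5003
Terminal stock prices: S_u = 48.86, S_d = 32.75
Terminal payoffs (S − K): max(12.86, 0) = 12.86, max(-3.251, 0) = 0
Node 0 (S = 40): V_0 = e^(−0.02)·[0.5003·12.8561 + 0.4997·0.0000] = 6.3050

$6.30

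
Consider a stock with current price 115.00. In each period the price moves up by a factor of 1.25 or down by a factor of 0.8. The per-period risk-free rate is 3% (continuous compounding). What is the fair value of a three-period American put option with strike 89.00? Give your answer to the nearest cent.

Risk-neutral probability p = (e^0.03 − 0.8)/(1.25 − 0.8) = 0.2305/0.4500 = 0.5121
Terminal stock prices: S_uuu = 224.6, S_uud = 143.8, S_udd = 92, S_ddd = 58.88
Terminal payoffs (K − S): max(-135.6, 0) = 0, max(-54.75, 0) = 0, max(-3, 0) = 0, max(30.12, 0) = 30.12
Node uu (S = 179.7): continuation = e^(−0.03)·[0.5121·0.0000 + 0.4879·0.0000] = 0.0000; exercise value = 0.0000 ≤ continuation, so V_uu = 0.0000
Node ud (S = 115): continuation = e^(−0.03)·[0.5121·0.0000 + 0.4879·0.0000] = 0.0000; exercise value = 0.0000 ≤ continuation, so V_ud = 0.0000
Node dd (S = 73.6): continuation = e^(−0.03)·[0.5121·0.0000 + 0.4879·30.1200] = 14.2606; exercise value = 15.4000 > continuation, so V_dd = 15.4000 (exercise)
Node u (S = 143.8): continuation = e^(−0.03)·[0.5121·0.0000 + 0.4879·0.0000] = 0.0000; exercise value = 0.0000 ≤ continuation, so V_u = 0.0000
Node d (S = 92): continuation = e^(−0.03)·[0.5121·0.0000 + 0.4879·15.4000] = 7.2913; exercise value = 0.0000 ≤ continuation, so V_d = 7.2913
Node 0 (S = 115): continuation = e^(−0.03)·[0.5121·0.0000 + 0.4879·7.2913] = 3.4521; exercise value = 0.0000 ≤ continuation, so V_0 = 3.4521

3.45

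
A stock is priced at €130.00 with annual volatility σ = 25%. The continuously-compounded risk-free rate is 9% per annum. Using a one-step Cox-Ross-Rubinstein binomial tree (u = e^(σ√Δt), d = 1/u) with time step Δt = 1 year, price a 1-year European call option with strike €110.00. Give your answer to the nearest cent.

CRR parameters: u = e^(σ√Δt) = e^(0.25·√1) = 1.2840, d = 1/u = 0.7788
Per-period rate: rΔt = 0.09·1 = 0.09, so R = e^0.09 = 1.0942
Risk-neutral probability p = (e^0.09 − 0.7788)/(1.2840 − 0.7788) = 0.3154/0.5052 = 0.6242
Terminal stock prices: S_u = 166.9, S_d = 101.2
Terminal payoffs (S − K): max(56.92, 0) = 56.92, max(-8.756, 0) = 0
Node 0 (S = 130): V_0 = e^(−0.09)·[0.6242·56.9233 + 0.3758·0.0000] = 32.4746

€32.47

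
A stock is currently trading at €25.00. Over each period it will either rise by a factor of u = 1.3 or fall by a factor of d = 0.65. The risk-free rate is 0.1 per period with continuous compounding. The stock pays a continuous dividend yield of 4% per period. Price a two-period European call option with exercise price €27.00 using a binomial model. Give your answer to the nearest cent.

€5.01

Per-period risk-free factor R = e^0.1 = 1.1052; dividend-adjusted growth = e^(0.1−0.04) = 1.0618.
Risk-neutral probability p = (1.0618 − 0.65)/(1.3 − 0.65) = 0.4118/0.6500 = 0.6336
Terminal stock prices: S_uu = 42.25, S_ud = 21.12, S_dd = 10.56
Terminal payoffs (S − K): max(15.25, 0) = 15.25, max(-5.875, 0) = 0, max(-16.44, 0) = 0
Node u (S = 32.5): V_u = e^(−0.1)·[0.6336·15.2500 + 0.3664·0.0000] = 8.7428
Node d (S = 16.25): V_d = e^(−0.1)·[0.6336·0.0000 + 0.3664·0.0000] = 0.0000
Node 0 (S = 25): V_0 = e^(−0.1)·[0.6336·8.7428 + 0.3664·0.0000] = 5.0123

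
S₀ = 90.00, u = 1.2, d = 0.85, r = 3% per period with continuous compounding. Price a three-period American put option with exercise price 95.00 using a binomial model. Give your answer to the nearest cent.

10.57

Risk-neutral probability p = (e^0.03 − 0.85)/(1.2 − 0.85) = 0.1805/0.3500 = 0.5156
Terminal stock prices: S_uuu = 155.5, S_uud = 110.2, S_udd = 78.03, S_ddd = 55.27
Terminal payoffs (K − S): max(-60.52, 0) = 0, max(-15.16, 0) = 0, max(16.97, 0) = 16.97, max(39.73, 0) = 39.73
Node uu (S = 129.6): continuation = e^(−0.03)·[0.5156·0.0000 + 0.4844·0.0000] = 0.0000; exercise value = 0.0000 ≤ continuation, so V_uu = 0.0000
Node ud (S = 91.8): continuation = e^(−0.03)·[0.5156·0.0000 + 0.4844·16.9700] = 7.9776; exercise value = 3.2000 ≤ continuation, so V_ud = 7.9776
Node dd (S = 65.02): continuation = e^(−0.03)·[0.5156·16.9700 + 0.4844·39.7288] = 27.1673; exercise value = 29.9750 > continuation, so V_dd = 29.9750 (exercise)
Node u (S = 108): continuation = e^(−0.03)·[0.5156·0.0000 + 0.4844·7.9776] = 3.7503; exercise value = 0.0000 ≤ continuation, so V_u = 3.7503
Node d (S = 76.5): continuation = e^(−0.03)·[0.5156·7.9776 + 0.4844·29.9750] = 18.0828; exercise value = 18.5000 > continuation, so V_d = 18.5000 (exercise)
Node 0 (S = 90): continuation = e^(−0.03)·[0.5156·3.7503 + 0.4844·18.5000] = 10.5733; exercise value = 5.0000 ≤ continuation, so V_0 = 10.5733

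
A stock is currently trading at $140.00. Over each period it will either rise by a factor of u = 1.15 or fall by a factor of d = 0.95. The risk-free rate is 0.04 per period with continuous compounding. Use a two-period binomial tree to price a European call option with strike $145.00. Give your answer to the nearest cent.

Risk-neutral probability p = (e^0.04 − 0.95)/(1.15 − 0.95) = 0.0908/0.2000 = 0.4541
Terminal stock prices: S_uu = 185.1, S_ud = 152.9, S_dd = 126.3
Terminal payoffs (S − K): max(40.15, 0) = 40.15, max(7.95, 0) = 7.95, max(-18.65, 0) = 0
Node u (S = 161): V_u = e^(−0.04)·[0.4541·40.1500 + 0.5459·7.9500] = 21.6855
Node d (S = 133): V_d = e^(−0.04)·[0.4541·7.9500 + 0.5459·0.0000] = 3.4682
Node 0 (S = 140): V_0 = e^(−0.04)·[0.4541·21.6855 + 0.5459·3.4682] = 11.2795

$11.28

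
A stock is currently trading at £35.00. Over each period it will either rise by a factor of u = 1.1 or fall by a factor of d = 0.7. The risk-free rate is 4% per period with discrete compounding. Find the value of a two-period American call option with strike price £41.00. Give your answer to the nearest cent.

£0.90

Risk-neutral probability p = (1 + 0.04 − 0.7)/(1.1 − 0.7) = 0.3400/0.4000 = 0.8500
Terminal stock prices: S_uu = 42.35, S_ud = 26.95, S_dd = 17.15
Terminal payoffs (S − K): max(1.35, 0) = 1.35, max(-14.05, 0) = 0, max(-23.85, 0) = 0
Node u (S = 38.5): continuation = 1/1.04·[0.8500·1.3500 + 0.1500·0.0000] = 1.1034; exercise value = 0.0000 ≤ continuation, so V_u = 1.1034
Node d (S = 24.5): continuation = 1/1.04·[0.8500·0.0000 + 0.1500·0.0000] = 0.0000; exercise value = 0.0000 ≤ continuation, so V_d = 0.0000
Node 0 (S = 35): continuation = 1/1.04·[0.8500·1.1034 + 0.1500·0.0000] = 0.9018; exercise value = 0.0000 ≤ continuation, so V_0 = 0.9018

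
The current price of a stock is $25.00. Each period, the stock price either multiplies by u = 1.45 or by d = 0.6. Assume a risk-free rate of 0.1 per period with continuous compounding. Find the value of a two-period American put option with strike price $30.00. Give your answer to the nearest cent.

Risk-neutral probability p = (e^0.1 − 0.6)/(1.45 − 0.6) = 0.5052/0.8500 = 0.5943
Terminal stock prices: S_uu = 52.56, S_ud = 21.75, S_dd = 9
Terminal payoffs (K − S): max(-22.56, 0) = 0, max(8.25, 0) = 8.25, max(21, 0) = 21
Node u (S = 36.25): continuation = e^(−0.1)·[0.5943·0.0000 + 0.4057·8.2500] = 3.0284; exercise value = 0.0000 ≤ continuation, so V_u = 3.0284
Node d (S = 15): continuation = e^(−0.1)·[0.5943·8.2500 + 0.4057·21.0000] = 12.1451; exercise value = 15.0000 > continuation, so V_d = 15.0000 (exercise)
Node 0 (S = 25): continuation = e^(−0.1)·[0.5943·3.0284 + 0.4057·15.0000] = 7.1347; exercise value = 5.0000 ≤ continuation, so V_0 = 7.1347

$7.13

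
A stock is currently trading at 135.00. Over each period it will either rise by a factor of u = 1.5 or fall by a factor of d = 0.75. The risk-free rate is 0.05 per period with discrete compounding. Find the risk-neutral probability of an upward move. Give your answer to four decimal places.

Risk-neutral probability p = (1 + 0.05 − 0.75)/(1.5 − 0.75) = 0.3000/0.7500 = 0.4000

p = 0.4000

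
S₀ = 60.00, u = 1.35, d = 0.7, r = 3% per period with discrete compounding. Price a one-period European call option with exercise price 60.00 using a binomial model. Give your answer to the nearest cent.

10.35

Risk-neutral probability p = (1 + 0.03 − 0.7)/(1.35 − 0.7) = 0.3300/0.6500 = 0.5077
Terminal stock prices: S_u = 81, S_d = 42
Terminal payoffs (S − K): max(21, 0) = 21, max(-18, 0) = 0
Node 0 (S = 60): V_0 = 1/1.03·[0.5077·21.0000 + 0.4923·0.0000] = 10.3510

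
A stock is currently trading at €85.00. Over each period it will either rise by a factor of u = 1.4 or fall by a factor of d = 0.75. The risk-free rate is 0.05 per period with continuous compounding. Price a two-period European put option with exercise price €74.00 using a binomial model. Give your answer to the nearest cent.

€6.82

Risk-neutral probability p = (e^0.05 − 0.75)/(1.4 − 0.75) = 0.3013/0.6500 = 0.4635
Terminal stock prices: S_uu = 166.6, S_ud = 89.25, S_dd = 47.81
Terminal payoffs (K − S): max(-92.6, 0) = 0, max(-15.25, 0) = 0, max(26.19, 0) = 26.19
Node u (S = 119): V_u = e^(−0.05)·[0.4635·0.0000 + 0.5365·0.0000] = 0.0000
Node d (S = 63.75): V_d = e^(−0.05)·[0.4635·0.0000 + 0.5365·26.1875] = 13.3645
Node 0 (S = 85): V_0 = e^(−0.05)·[0.4635·0.0000 + 0.5365·13.3645] = 6.8205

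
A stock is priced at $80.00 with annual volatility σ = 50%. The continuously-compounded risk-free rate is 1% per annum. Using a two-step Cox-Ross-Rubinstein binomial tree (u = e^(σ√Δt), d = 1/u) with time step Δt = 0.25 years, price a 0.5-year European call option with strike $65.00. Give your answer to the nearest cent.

$20.41

CRR parameters: u = e^(σ√Δt) = e^(0.5·√0.25) = 1.2840, d = 1/u = 0.7788
Per-period rate: rΔt = 0.01·0.25 = 0.0025, so R = e^0.0025 = 1.0025
Risk-neutral probability p = (e^0.0025 − 0.7788)/(1.2840 − 0.7788) = 0.2237/0.5052 = 0.4428
Terminal stock prices: S_uu = 131.9, S_ud = 80, S_dd = 48.52
Terminal payoffs (S − K): max(66.9, 0) = 66.9, max(15, 0) = 15, max(-16.48, 0) = 0
Node u (S = 102.7): V_u = e^(−0.0025)·[0.4428·66.8977 + 0.5572·15.0000] = 37.8843
Node d (S = 62.3): V_d = e^(−0.0025)·[0.4428·15.0000 + 0.5572·0.0000] = 6.6251
Node 0 (S = 80): V_0 = e^(−0.0025)·[0.4428·37.8843 + 0.5572·6.6251] = 20.4149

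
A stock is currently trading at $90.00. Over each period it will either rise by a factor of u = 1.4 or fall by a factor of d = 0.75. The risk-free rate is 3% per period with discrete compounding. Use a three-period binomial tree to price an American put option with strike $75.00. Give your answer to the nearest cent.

$8.50

Risk-neutral probability p = (1 + 0.03 − 0.75)/(1.4 − 0.75) = 0.2800/0.6500 = 0.4308
Terminal stock prices: S_uuu = 247, S_uud = 132.3, S_udd = 70.87, S_ddd = 37.97
Terminal payoffs (K − S): max(-172, 0) = 0, max(-57.3, 0) = 0, max(4.125, 0) = 4.125, max(37.03, 0) = 37.03
Node uu (S = 176.4): continuation = 1/1.03·[0.4308·0.0000 + 0.5692·0.0000] = 0.0000; exercise value = 0.0000 ≤ continuation, so V_uu = 0.0000
Node ud (S = 94.5): continuation = 1/1.03·[0.4308·0.0000 + 0.5692·4.1250] = 2.2797; exercise value = 0.0000 ≤ continuation, so V_ud = 2.2797
Node dd (S = 50.62): continuation = 1/1.03·[0.4308·4.1250 + 0.5692·37.0312] = 22.1905; exercise value = 24.3750 > continuation, so V_dd = 24.3750 (exercise)
Node u (S = 126): continuation = 1/1.03·[0.4308·0.0000 + 0.5692·2.2797] = 1.2599; exercise value = 0.0000 ≤ continuation, so V_u = 1.2599
Node d (S = 67.5): continuation = 1/1.03·[0.4308·2.2797 + 0.5692·24.3750] = 14.4243; exercise value = 7.5000 ≤ continuation, so V_d = 14.4243
Node 0 (S = 90): continuation = 1/1.03·[0.4308·1.2599 + 0.5692·14.4243] = 8.4985; exercise value = 0.0000 ≤ continuation, so V_0 = 8.4985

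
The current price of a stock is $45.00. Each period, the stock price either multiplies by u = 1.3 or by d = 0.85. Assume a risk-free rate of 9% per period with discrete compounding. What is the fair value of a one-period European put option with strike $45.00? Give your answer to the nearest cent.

Risk-neutral probability p = (1 + 0.09 − 0.85)/(1.3 − 0.85) = 0.2400/0.4500 = 0.5333
Terminal stock prices: S_u = 58.5, S_d = 38.25
Terminal payoffs (K − S): max(-13.5, 0) = 0, max(6.75, 0) = 6.75
Node 0 (S = 45): V_0 = 1/1.09·[0.5333·0.0000 + 0.4667·6.7500] = 2.8899

$2.89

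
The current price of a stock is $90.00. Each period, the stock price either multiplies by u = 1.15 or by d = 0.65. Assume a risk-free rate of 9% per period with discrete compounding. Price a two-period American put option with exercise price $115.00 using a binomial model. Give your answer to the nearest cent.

Risk-neutral probability p = (1 + 0.09 − 0.65)/(1.15 − 0.65) = 0.4400/0.5000 = 0.8800
Terminal stock prices: S_uu = 119, S_ud = 67.27, S_dd = 38.03
Terminal payoffs (K − S): max(-4.025, 0) = 0, max(47.73, 0) = 47.73, max(76.97, 0) = 76.97
Node u (S = 103.5): continuation = 1/1.09·[0.8800·0.0000 + 0.1200·47.7250] = 5.2541; exercise value = 11.5000 > continuation, so V_u = 11.5000 (exercise)
Node d (S = 58.5): continuation = 1/1.09·[0.8800·47.7250 + 0.1200·76.9750] = 47.0046; exercise value = 56.5000 > continuation, so V_d = 56.5000 (exercise)
Node 0 (S = 90): continuation = 1/1.09·[0.8800·11.5000 + 0.1200·56.5000] = 15.5046; exercise value = 25.0000 > continuation, so V_0 = 25.0000 (exercise)

$25.00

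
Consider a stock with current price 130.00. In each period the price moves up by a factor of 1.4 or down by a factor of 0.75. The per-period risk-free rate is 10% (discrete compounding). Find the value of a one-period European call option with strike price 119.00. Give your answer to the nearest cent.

Risk-neutral probability p = (1 + 0.1 − 0.75)/(1.4 − 0.75) = 0.3500/0.6500 = 0.5385
Terminal stock prices: S_u = 182, S_d = 97.5
Terminal payoffs (S − K): max(63, 0) = 63, max(-21.5, 0) = 0
Node 0 (S = 130): V_0 = 1/1.1·[0.5385·63.0000 + 0.4615·0.0000] = 30.8392

30.84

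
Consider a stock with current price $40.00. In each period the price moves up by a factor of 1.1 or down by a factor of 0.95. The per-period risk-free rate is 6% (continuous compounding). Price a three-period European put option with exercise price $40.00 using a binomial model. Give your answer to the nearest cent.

Risk-neutral probability p = (e^0.06 − 0.95)/(1.1 − 0.95) = 0.1118/0.1500 = 0.7456
Terminal stock prices: S_uuu = 53.24, S_uud = 45.98, S_udd = 39.71, S_ddd = 34.29
Terminal payoffs (K − S): max(-13.24, 0) = 0, max(-5.98, 0) = 0, max(0.29, 0) = 0.29, max(5.705, 0) = 5.705
Node uu (S = 48.4): V_uu = e^(−0.06)·[0.7456·0.0000 + 0.2544·0.0000] = 0.0000
Node ud (S = 41.8): V_ud = e^(−0.06)·[0.7456·0.0000 + 0.2544·0.2900] = 0.0695
Node dd (S = 36.1): V_dd = e^(−0.06)·[0.7456·0.2900 + 0.2544·5.7050] = 1.5706
Node u (S = 44): V_u = e^(−0.06)·[0.7456·0.0000 + 0.2544·0.0695] = 0.0166
Node d (S = 38): V_d = e^(−0.06)·[0.7456·0.0695 + 0.2544·1.5706] = 0.4251
Node 0 (S = 40): V_0 = e^(−0.06)·[0.7456·0.0166 + 0.2544·0.4251] = 0.1135

$0.11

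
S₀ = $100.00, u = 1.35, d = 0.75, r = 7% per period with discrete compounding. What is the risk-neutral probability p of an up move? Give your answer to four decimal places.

p = 0.5333

Risk-neutral probability p = (1 + 0.07 − 0.75)/(1.35 − 0.75) = 0.3200/0.6000 = 0.5333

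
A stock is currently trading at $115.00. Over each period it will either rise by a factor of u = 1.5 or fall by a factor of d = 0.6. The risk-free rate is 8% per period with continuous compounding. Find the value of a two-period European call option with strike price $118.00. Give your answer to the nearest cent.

Risk-neutral probability p = (e^0.08 − 0.6)/(1.5 − 0.6) = 0.4833/0.9000 = 0.5370
Terminal stock prices: S_uu = 258.8, S_ud = 103.5, S_dd = 41.4
Terminal payoffs (S − K): max(140.8, 0) = 140.8, max(-14.5, 0) = 0, max(-76.6, 0) = 0
Node u (S = 172.5): V_u = e^(−0.08)·[0.5370·140.7500 + 0.4630·0.0000] = 69.7698
Node d (S = 69): V_d = e^(−0.08)·[0.5370·0.0000 + 0.4630·0.0000] = 0.0000
Node 0 (S = 115): V_0 = e^(−0.08)·[0.5370·69.7698 + 0.4630·0.0000] = 34.5849

$34.58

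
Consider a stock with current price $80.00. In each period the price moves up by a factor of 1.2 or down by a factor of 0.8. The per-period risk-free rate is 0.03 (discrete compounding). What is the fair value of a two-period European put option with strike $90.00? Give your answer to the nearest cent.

Risk-neutral probability p = (1 + 0.03 − 0.8)/(1.2 − 0.8) = 0.2300/0.4000 = 0.5750
Terminal stock prices: S_uu = 115.2, S_ud = 76.8, S_dd = 51.2
Terminal payoffs (K − S): max(-25.2, 0) = 0, max(13.2, 0) = 13.2, max(38.8, 0) = 38.8
Node u (S = 96): V_u = 1/1.03·[0.5750·0.0000 + 0.4250·13.2000] = 5.4466
Node d (S = 64): V_d = 1/1.03·[0.5750·13.2000 + 0.4250·38.8000] = 23.3786
Node 0 (S = 80): V_0 = 1/1.03·[0.5750·5.4466 + 0.4250·23.3786] = 12.6871

$12.69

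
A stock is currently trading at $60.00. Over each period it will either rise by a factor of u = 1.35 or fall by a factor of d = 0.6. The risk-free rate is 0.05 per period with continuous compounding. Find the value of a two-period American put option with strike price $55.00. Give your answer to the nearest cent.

$8.59

Risk-neutral probability p = (e^0.05 − 0.6)/(1.35 − 0.6) = 0.4513/0.7500 = 0.6017
Terminal stock prices: S_uu = 109.4, S_ud = 48.6, S_dd = 21.6
Terminal payoffs (K − S): max(-54.35, 0) = 0, max(6.4, 0) = 6.4, max(33.4, 0) = 33.4
Node u (S = 81): continuation = e^(−0.05)·[0.6017·0.0000 + 0.3983·6.4000] = 2.4248; exercise value = 0.0000 ≤ continuation, so V_u = 2.4248
Node d (S = 36): continuation = e^(−0.05)·[0.6017·6.4000 + 0.3983·33.4000] = 16.3176; exercise value = 19.0000 > continuation, so V_d = 19.0000 (exercise)
Node 0 (S = 60): continuation = e^(−0.05)·[0.6017·2.4248 + 0.3983·19.0000] = 8.5866; exercise value = 0.0000 ≤ continuation, so V_0 = 8.5866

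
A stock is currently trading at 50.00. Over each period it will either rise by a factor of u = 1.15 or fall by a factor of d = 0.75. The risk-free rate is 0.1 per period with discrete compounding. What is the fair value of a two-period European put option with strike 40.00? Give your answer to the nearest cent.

0.15

Risk-neutral probability p = (1 + 0.1 − 0.75)/(1.15 − 0.75) = 0.3500/0.4000 = 0.8750
Terminal stock prices: S_uu = 66.12, S_ud = 43.12, S_dd = 28.12
Terminal payoffs (K − S): max(-26.12, 0) = 0, max(-3.125, 0) = 0, max(11.88, 0) = 11.88
Node u (S = 57.5): V_u = 1/1.1·[0.8750·0.0000 + 0.1250·0.0000] = 0.0000
Node d (S = 37.5): V_d = 1/1.1·[0.8750·0.0000 + 0.1250·11.8750] = 1.3494
Node 0 (S = 50): V_0 = 1/1.1·[0.8750·0.0000 + 0.1250·1.3494] = 0.1533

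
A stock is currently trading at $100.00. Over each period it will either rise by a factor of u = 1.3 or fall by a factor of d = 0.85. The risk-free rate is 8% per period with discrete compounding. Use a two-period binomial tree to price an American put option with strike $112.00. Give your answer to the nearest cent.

$12.54

Risk-neutral probability p = (1 + 0.08 − 0.85)/(1.3 − 0.85) = 0.2300/0.4500 = 0.5111
Terminal stock prices: S_uu = 169, S_ud = 110.5, S_dd = 72.25
Terminal payoffs (K − S): max(-57, 0) = 0, max(1.5, 0) = 1.5, max(39.75, 0) = 39.75
Node u (S = 130): continuation = 1/1.08·[0.5111·0.0000 + 0.4889·1.5000] = 0.6790; exercise value = 0.0000 ≤ continuation, so V_u = 0.6790
Node d (S = 85): continuation = 1/1.08·[0.5111·1.5000 + 0.4889·39.7500] = 18.7037; exercise value = 27.0000 > continuation, so V_d = 27.0000 (exercise)
Node 0 (S = 100): continuation = 1/1.08·[0.5111·0.6790 + 0.4889·27.0000] = 12.5436; exercise value = 12.0000 ≤ continuation, so V_0 = 12.5436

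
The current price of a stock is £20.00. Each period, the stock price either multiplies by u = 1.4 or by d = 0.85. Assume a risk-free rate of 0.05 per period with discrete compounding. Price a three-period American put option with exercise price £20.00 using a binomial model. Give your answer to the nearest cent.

£2.04

Risk-neutral probability p = (1 + 0.05 − 0.85)/(1.4 − 0.85) = 0.2000/0.5500 = 0.3636
Terminal stock prices: S_uuu = 54.88, S_uud = 33.32, S_udd = 20.23, S_ddd = 12.28
Terminal payoffs (K − S): max(-34.88, 0) = 0, max(-13.32, 0) = 0, max(-0.23, 0) = 0, max(7.718, 0) = 7.718
Node uu (S = 39.2): continuation = 1/1.05·[0.3636·0.0000 + 0.6364·0.0000] = 0.0000; exercise value = 0.0000 ≤ continuation, so V_uu = 0.0000
Node ud (S = 23.8): continuation = 1/1.05·[0.3636·0.0000 + 0.6364·0.0000] = 0.0000; exercise value = 0.0000 ≤ continuation, so V_ud = 0.0000
Node dd (S = 14.45): continuation = 1/1.05·[0.3636·0.0000 + 0.6364·7.7175] = 4.6773; exercise value = 5.5500 > continuation, so V_dd = 5.5500 (exercise)
Node u (S = 28): continuation = 1/1.05·[0.3636·0.0000 + 0.6364·0.0000] = 0.0000; exercise value = 0.0000 ≤ continuation, so V_u = 0.0000
Node d (S = 17): continuation = 1/1.05·[0.3636·0.0000 + 0.6364·5.5500] = 3.3636; exercise value = 3.0000 ≤ continuation, so V_d = 3.3636
Node 0 (S = 20): continuation = 1/1.05·[0.3636·0.0000 + 0.6364·3.3636] = 2.0386; exercise value = 0.0000 ≤ continuation, so V_0 = 2.0386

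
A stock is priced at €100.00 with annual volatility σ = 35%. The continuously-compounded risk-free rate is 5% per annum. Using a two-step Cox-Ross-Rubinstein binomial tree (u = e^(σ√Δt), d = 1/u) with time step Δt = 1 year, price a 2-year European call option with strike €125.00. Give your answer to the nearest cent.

€16.27

CRR parameters: u = e^(σ√Δt) = e^(0.35·√1) = 1.4191, d = 1/u = 0.7047
Per-period rate: rΔt = 0.05·1 = 0.05, so R = e^0.05 = 1.0513
Risk-neutral probability p = (e^0.05 − 0.7047)/(1.4191 − 0.7047) = 0.3466/0.7144 = 0.4852
Terminal stock prices: S_uu = 201.4, S_ud = 100, S_dd = 49.66
Terminal payoffs (S − K): max(76.38, 0) = 76.38, max(-25, 0) = 0, max(-75.34, 0) = 0
Node u (S = 141.9): V_u = e^(−0.05)·[0.4852·76.3753 + 0.5148·0.0000] = 35.2465
Node d (S = 70.47): V_d = e^(−0.05)·[0.4852·0.0000 + 0.5148·0.0000] = 0.0000
Node 0 (S = 100): V_0 = e^(−0.05)·[0.4852·35.2465 + 0.5148·0.0000] = 16.2660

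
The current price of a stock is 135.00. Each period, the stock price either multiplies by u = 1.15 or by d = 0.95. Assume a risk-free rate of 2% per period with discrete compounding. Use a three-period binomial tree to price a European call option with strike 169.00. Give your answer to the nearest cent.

Risk-neutral probability p = (1 + 0.02 − 0.95)/(1.15 − 0.95) = 0.0700/0.2000 = 0.3500
Terminal stock prices: S_uuu = 205.3, S_uud = 169.6, S_udd = 140.1, S_ddd = 115.7
Terminal payoffs (S − K): max(36.32, 0) = 36.32, max(0.6106, 0) = 0.6106, max(-28.89, 0) = 0, max(-53.25, 0) = 0
Node uu (S = 178.5): V_uu = 1/1.02·[0.3500·36.3181 + 0.6500·0.6106] = 12.8512
Node ud (S = 147.5): V_ud = 1/1.02·[0.3500·0.6106 + 0.6500·0.0000] = 0.2095
Node dd (S = 121.8): V_dd = 1/1.02·[0.3500·0.0000 + 0.6500·0.0000] = 0.0000
Node u (S = 155.2): V_u = 1/1.02·[0.3500·12.8512 + 0.6500·0.2095] = 4.5433
Node d (S = 128.2): V_d = 1/1.02·[0.3500·0.2095 + 0.6500·0.0000] = 0.0719
Node 0 (S = 135): V_0 = 1/1.02·[0.3500·4.5433 + 0.6500·0.0719] = 1.6048

1.60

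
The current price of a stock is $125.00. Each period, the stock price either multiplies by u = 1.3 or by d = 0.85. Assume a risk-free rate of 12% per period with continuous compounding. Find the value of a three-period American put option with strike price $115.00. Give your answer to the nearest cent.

Risk-neutral probability p = (e^0.12 − 0.85)/(1.3 − 0.85) = 0.2775/0.4500 = 0.6167
Terminal stock prices: S_uuu = 274.6, S_uud = 179.6, S_udd = 117.4, S_ddd = 76.77
Terminal payoffs (K − S): max(-159.6, 0) = 0, max(-64.56, 0) = 0, max(-2.406, 0) = 0, max(38.23, 0) = 38.23
Node uu (S = 211.3): continuation = e^(−0.12)·[0.6167·0.0000 + 0.3833·0.0000] = 0.0000; exercise value = 0.0000 ≤ continuation, so V_uu = 0.0000
Node ud (S = 138.1): continuation = e^(−0.12)·[0.6167·0.0000 + 0.3833·0.0000] = 0.0000; exercise value = 0.0000 ≤ continuation, so V_ud = 0.0000
Node dd (S = 90.31): continuation = e^(−0.12)·[0.6167·0.0000 + 0.3833·38.2344] = 12.9994; exercise value = 24.6875 > continuation, so V_dd = 24.6875 (exercise)
Node u (S = 162.5): continuation = e^(−0.12)·[0.6167·0.0000 + 0.3833·0.0000] = 0.0000; exercise value = 0.0000 ≤ continuation, so V_u = 0.0000
Node d (S = 106.2): continuation = e^(−0.12)·[0.6167·0.0000 + 0.3833·24.6875] = 8.3936; exercise value = 8.7500 > continuation, so V_d = 8.7500 (exercise)
Node 0 (S = 125): continuation = e^(−0.12)·[0.6167·0.0000 + 0.3833·8.7500] = 2.9749; exercise value = 0.0000 ≤ continuation, so V_0 = 2.9749

$2.97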